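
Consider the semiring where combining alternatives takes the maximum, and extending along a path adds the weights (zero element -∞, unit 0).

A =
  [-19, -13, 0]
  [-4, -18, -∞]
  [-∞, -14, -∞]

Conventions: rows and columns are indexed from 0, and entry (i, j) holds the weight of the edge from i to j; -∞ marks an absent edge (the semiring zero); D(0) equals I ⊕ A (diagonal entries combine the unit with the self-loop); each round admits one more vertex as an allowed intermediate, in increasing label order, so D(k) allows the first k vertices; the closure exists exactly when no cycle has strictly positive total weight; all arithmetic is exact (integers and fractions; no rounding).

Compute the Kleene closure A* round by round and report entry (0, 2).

D(0):
  [0, -13, 0]
  [-4, 0, -∞]
  [-∞, -14, 0]
D(1):
  [0, -13, 0]
  [-4, 0, -4]
  [-∞, -14, 0]
D(2):
  [0, -13, 0]
  [-4, 0, -4]
  [-18, -14, 0]
D(3):
  [0, -13, 0]
  [-4, 0, -4]
  [-18, -14, 0]
Answer: A*[0][2] = 0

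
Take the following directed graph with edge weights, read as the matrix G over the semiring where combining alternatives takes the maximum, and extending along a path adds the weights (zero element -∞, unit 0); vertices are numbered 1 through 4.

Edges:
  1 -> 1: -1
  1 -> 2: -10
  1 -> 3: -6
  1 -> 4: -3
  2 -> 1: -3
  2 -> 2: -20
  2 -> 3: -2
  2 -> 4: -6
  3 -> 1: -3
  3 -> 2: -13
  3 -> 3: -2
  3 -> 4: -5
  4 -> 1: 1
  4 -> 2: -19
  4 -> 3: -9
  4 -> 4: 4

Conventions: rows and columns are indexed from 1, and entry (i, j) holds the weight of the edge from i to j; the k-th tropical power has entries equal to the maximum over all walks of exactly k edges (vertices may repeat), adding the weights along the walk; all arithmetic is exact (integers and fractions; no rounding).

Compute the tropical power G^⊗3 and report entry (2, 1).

G^⊗2:
  [-2, -11, -7, 1]
  [-4, -13, -4, -2]
  [-4, -13, -4, -1]
  [5, -9, -5, 8]
G^⊗3:
  [2, -12, -8, 5]
  [-1, -14, -6, 2]
  [0, -14, -6, 3]
  [9, -5, -1, 12]
Key observation: the optimum is the walk 2->4->4->1, with weight (-6) + 4 + 1 = -1.
Optimal value attained by: walk 2->4->4->1.
Answer: (G^⊗3)[2][1] = -1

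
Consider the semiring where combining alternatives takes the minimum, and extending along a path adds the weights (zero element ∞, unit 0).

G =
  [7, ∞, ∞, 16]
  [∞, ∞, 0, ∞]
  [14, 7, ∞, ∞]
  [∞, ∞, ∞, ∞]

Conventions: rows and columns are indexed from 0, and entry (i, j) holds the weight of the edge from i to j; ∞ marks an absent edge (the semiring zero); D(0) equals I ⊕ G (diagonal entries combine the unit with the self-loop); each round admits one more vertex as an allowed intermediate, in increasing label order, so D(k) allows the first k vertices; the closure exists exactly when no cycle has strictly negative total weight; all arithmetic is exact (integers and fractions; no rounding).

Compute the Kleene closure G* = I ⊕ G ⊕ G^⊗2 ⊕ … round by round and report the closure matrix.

D(0):
  [0, ∞, ∞, 16]
  [∞, 0, 0, ∞]
  [14, 7, 0, ∞]
  [∞, ∞, ∞, 0]
D(1):
  [0, ∞, ∞, 16]
  [∞, 0, 0, ∞]
  [14, 7, 0, 30]
  [∞, ∞, ∞, 0]
D(2):
  [0, ∞, ∞, 16]
  [∞, 0, 0, ∞]
  [14, 7, 0, 30]
  [∞, ∞, ∞, 0]
D(3):
  [0, ∞, ∞, 16]
  [14, 0, 0, 30]
  [14, 7, 0, 30]
  [∞, ∞, ∞, 0]
D(4):
  [0, ∞, ∞, 16]
  [14, 0, 0, 30]
  [14, 7, 0, 30]
  [∞, ∞, ∞, 0]
Answer: G* = [[0, ∞, ∞, 16], [14, 0, 0, 30], [14, 7, 0, 30], [∞, ∞, ∞, 0]]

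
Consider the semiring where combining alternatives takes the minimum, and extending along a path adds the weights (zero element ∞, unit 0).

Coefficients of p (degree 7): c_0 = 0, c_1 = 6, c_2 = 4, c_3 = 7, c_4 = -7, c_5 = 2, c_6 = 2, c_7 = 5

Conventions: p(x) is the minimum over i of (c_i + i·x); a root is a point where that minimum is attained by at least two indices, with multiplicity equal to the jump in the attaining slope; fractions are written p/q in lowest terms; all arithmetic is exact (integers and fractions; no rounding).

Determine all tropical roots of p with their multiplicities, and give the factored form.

hull edge (i=0, c=0) to (i=4, c=-7): slope -7/4, span 4
hull edge (i=4, c=-7) to (i=7, c=5): slope 4, span 3
Factored form: p(x) = 5 ⊗ (x ⊕ (-4)) ⊗ (x ⊕ (-4)) ⊗ (x ⊕ (-4)) ⊗ (x ⊕ 7/4) ⊗ (x ⊕ 7/4) ⊗ (x ⊕ 7/4) ⊗ (x ⊕ 7/4)
Answer: roots = -4 (mult 3), 7/4 (mult 4)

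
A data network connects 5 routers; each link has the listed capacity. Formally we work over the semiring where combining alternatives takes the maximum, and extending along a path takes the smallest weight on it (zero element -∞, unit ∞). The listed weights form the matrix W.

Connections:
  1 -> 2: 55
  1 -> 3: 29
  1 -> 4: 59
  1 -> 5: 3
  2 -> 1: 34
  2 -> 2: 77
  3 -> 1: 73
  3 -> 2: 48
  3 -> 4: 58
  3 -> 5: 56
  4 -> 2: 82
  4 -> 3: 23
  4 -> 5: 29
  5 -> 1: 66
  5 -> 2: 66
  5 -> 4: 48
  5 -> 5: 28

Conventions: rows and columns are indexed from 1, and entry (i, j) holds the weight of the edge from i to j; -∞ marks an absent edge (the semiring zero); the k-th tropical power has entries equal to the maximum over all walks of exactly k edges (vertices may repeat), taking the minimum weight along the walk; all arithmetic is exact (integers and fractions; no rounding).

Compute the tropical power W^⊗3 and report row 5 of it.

W^⊗2:
  [34, 59, 23, 29, 29]
  [34, 77, 29, 34, 3]
  [56, 58, 29, 59, 29]
  [34, 77, -∞, 29, 28]
  [34, 66, 29, 59, 29]
W^⊗3:
  [34, 59, 29, 34, 29]
  [34, 77, 29, 34, 29]
  [34, 59, 29, 56, 29]
  [34, 77, 29, 34, 29]
  [34, 66, 29, 34, 29]
Answer: row 5 of W^⊗3 = [34, 66, 29, 34, 29]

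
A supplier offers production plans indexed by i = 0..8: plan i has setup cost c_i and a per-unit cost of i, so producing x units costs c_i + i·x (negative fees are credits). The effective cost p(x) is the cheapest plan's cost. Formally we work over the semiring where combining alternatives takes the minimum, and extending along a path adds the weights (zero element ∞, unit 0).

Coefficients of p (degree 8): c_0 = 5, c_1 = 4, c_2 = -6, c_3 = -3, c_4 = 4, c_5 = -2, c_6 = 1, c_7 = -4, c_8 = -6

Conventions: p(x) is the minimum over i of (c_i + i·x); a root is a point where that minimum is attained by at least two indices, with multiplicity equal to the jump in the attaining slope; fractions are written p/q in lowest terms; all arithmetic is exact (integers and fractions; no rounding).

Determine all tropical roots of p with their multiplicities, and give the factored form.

hull edge (i=0, c=5) to (i=2, c=-6): slope -11/2, span 2
hull edge (i=2, c=-6) to (i=8, c=-6): slope 0, span 6
Factored form: p(x) = -6 ⊗ (x ⊕ 0) ⊗ (x ⊕ 0) ⊗ (x ⊕ 0) ⊗ (x ⊕ 0) ⊗ (x ⊕ 0) ⊗ (x ⊕ 0) ⊗ (x ⊕ 11/2) ⊗ (x ⊕ 11/2)
Answer: roots = 0 (mult 6), 11/2 (mult 2)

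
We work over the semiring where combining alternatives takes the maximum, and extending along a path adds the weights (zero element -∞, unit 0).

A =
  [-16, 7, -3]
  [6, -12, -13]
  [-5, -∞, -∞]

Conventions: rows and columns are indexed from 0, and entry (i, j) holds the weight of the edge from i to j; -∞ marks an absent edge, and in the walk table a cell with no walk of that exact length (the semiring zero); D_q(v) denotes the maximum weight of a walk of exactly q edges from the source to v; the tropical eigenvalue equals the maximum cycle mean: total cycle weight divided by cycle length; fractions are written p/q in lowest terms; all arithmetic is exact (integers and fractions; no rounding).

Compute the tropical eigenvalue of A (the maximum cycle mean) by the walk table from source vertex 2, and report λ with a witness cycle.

q=0: [-∞, -∞, 0]
q=1: [-5, -∞, -∞]
q=2: [-21, 2, -8]
q=3: [8, -10, -11]
Optimal cycle mean attained by: cycle 0->1->0, total 7 + 6, length 2.
Answer: λ = 13/2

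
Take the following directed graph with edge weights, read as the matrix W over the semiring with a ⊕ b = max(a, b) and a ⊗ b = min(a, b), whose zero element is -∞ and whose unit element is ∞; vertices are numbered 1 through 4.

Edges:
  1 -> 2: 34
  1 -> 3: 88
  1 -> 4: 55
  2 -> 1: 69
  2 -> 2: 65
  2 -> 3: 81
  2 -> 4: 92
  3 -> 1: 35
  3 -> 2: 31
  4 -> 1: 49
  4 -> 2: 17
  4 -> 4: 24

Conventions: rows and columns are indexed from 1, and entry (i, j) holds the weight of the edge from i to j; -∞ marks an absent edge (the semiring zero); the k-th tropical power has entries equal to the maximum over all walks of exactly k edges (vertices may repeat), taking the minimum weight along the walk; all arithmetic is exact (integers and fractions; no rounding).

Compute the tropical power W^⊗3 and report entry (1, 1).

W^⊗2:
  [49, 34, 34, 34]
  [65, 65, 69, 65]
  [31, 34, 35, 35]
  [24, 34, 49, 49]
W^⊗3:
  [34, 34, 49, 49]
  [65, 65, 65, 65]
  [35, 34, 34, 34]
  [49, 34, 34, 34]
Key observation: the optimum is the walk 1->2->2->1, with weight 34 min 65 min 69 = 34.
Optimal value attained by: walk 1->2->2->1.
Answer: (W^⊗3)[1][1] = 34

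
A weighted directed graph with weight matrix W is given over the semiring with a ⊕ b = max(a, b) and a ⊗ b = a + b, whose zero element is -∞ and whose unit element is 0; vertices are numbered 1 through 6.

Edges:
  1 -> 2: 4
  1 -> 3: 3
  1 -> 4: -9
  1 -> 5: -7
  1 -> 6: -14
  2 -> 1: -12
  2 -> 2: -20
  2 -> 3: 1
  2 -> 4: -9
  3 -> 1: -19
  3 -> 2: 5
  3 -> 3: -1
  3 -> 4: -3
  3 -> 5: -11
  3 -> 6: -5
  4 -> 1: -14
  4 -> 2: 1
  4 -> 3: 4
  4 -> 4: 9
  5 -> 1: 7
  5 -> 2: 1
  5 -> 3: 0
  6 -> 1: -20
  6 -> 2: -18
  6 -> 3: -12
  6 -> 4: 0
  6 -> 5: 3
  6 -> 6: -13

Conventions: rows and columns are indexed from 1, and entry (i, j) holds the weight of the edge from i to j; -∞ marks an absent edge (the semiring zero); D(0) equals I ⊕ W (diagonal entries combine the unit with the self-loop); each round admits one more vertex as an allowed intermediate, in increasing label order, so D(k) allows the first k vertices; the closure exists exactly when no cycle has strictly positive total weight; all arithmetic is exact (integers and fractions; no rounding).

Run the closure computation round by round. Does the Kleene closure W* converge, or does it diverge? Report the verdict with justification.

Detection: at round 0, diagonal entry (4, 4) turns strictly positive.
Key observation: the cycle 4->4 has total weight 9, which is strictly positive.
Answer: DIVERGES — positive cycle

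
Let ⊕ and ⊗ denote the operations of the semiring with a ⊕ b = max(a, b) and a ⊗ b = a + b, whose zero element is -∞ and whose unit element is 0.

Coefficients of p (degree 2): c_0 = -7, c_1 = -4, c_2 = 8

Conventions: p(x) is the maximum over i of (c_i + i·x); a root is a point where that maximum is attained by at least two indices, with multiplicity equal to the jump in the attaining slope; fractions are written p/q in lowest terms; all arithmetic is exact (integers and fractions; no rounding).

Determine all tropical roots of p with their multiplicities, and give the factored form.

hull edge (i=0, c=-7) to (i=2, c=8): slope 15/2, span 2
Factored form: p(x) = 8 ⊗ (x ⊕ (-15/2)) ⊗ (x ⊕ (-15/2))
Answer: roots = -15/2 (mult 2)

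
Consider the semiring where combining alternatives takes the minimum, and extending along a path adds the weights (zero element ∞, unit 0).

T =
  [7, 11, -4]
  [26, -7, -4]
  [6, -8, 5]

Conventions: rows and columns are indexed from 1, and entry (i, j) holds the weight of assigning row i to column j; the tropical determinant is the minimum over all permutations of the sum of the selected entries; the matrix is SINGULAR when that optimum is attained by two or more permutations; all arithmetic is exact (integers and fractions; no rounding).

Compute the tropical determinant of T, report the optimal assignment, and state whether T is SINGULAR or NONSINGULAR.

σ = (1, 2, 3): 7 + (-7) + 5 = 5
σ = (1, 3, 2): 7 + (-4) + (-8) = -5
σ = (2, 1, 3): 11 + 26 + 5 = 42
σ = (2, 3, 1): 11 + (-4) + 6 = 13
σ = (3, 1, 2): (-4) + 26 + (-8) = 14
σ = (3, 2, 1): (-4) + (-7) + 6 = -5
Optimal value attained by: σ = (1, 3, 2).
Answer: det⊕(T) = -5; verdict: SINGULAR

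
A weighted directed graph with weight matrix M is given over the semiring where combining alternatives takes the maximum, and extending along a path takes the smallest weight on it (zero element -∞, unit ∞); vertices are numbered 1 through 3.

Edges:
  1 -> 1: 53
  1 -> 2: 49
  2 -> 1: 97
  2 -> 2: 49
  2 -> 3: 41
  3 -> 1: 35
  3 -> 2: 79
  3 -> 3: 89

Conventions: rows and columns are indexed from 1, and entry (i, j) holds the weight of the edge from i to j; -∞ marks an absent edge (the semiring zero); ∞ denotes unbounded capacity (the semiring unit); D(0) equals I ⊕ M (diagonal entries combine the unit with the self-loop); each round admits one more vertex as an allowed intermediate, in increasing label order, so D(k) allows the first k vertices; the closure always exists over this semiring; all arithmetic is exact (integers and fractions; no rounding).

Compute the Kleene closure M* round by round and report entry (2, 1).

D(0):
  [∞, 49, -∞]
  [97, ∞, 41]
  [35, 79, ∞]
D(1):
  [∞, 49, -∞]
  [97, ∞, 41]
  [35, 79, ∞]
D(2):
  [∞, 49, 41]
  [97, ∞, 41]
  [79, 79, ∞]
D(3):
  [∞, 49, 41]
  [97, ∞, 41]
  [79, 79, ∞]
Answer: M*[2][1] = 97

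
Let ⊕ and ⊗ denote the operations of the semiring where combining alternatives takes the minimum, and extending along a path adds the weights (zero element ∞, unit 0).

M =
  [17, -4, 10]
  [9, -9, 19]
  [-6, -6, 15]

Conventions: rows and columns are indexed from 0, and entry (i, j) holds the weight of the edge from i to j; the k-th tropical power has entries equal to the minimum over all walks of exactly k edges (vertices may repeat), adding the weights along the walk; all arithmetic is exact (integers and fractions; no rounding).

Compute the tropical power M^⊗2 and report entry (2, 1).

M^⊗2:
  [4, -13, 15]
  [0, -18, 10]
  [3, -15, 4]
Key observation: the optimum is the walk 2->1->1, with weight (-6) + (-9) = -15.
Optimal value attained by: walk 2->1->1.
Answer: (M^⊗2)[2][1] = -15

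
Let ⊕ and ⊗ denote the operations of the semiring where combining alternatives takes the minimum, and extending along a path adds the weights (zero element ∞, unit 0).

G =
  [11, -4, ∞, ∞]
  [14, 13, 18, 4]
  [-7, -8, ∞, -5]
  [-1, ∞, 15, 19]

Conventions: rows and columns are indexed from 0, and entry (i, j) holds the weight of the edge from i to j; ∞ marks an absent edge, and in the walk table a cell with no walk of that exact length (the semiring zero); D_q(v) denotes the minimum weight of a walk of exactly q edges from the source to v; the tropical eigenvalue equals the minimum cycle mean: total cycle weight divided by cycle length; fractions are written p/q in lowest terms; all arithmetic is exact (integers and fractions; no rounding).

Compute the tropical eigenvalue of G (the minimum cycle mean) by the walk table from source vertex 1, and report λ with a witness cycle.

q=0: [∞, 0, ∞, ∞]
q=1: [14, 13, 18, 4]
q=2: [3, 10, 19, 13]
q=3: [12, -1, 28, 14]
q=4: [13, 8, 17, 3]
Optimal cycle mean attained by: cycle 0->1->3->0, total (-4) + 4 + (-1), length 3.
Answer: λ = -1/3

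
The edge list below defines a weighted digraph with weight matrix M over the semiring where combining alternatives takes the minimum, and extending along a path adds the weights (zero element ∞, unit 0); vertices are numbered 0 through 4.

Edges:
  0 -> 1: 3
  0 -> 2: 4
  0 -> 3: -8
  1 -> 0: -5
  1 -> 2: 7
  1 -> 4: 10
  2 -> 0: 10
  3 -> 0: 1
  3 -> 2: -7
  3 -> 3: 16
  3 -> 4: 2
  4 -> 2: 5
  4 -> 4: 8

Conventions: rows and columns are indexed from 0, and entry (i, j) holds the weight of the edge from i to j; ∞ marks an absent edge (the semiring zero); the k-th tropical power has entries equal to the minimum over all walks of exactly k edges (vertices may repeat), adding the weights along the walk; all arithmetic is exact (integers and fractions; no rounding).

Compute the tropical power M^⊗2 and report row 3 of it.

M^⊗2:
  [-7, ∞, -15, 8, -6]
  [17, -2, -1, -13, 18]
  [∞, 13, 14, 2, ∞]
  [3, 4, 5, -7, 10]
  [15, ∞, 13, ∞, 16]
Answer: row 3 of M^⊗2 = [3, 4, 5, -7, 10]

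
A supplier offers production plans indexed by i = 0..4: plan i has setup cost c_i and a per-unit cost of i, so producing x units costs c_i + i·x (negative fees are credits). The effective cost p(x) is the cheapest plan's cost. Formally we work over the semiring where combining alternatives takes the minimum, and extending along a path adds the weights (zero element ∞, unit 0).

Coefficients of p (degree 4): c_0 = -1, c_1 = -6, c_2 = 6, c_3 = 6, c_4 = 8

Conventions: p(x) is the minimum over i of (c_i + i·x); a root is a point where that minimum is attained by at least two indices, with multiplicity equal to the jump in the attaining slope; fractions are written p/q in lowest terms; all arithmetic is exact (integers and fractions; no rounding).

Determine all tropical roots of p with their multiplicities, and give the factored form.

hull edge (i=0, c=-1) to (i=1, c=-6): slope -5, span 1
hull edge (i=1, c=-6) to (i=4, c=8): slope 14/3, span 3
Factored form: p(x) = 8 ⊗ (x ⊕ (-14/3)) ⊗ (x ⊕ (-14/3)) ⊗ (x ⊕ (-14/3)) ⊗ (x ⊕ 5)
Answer: roots = -14/3 (mult 3), 5 (mult 1)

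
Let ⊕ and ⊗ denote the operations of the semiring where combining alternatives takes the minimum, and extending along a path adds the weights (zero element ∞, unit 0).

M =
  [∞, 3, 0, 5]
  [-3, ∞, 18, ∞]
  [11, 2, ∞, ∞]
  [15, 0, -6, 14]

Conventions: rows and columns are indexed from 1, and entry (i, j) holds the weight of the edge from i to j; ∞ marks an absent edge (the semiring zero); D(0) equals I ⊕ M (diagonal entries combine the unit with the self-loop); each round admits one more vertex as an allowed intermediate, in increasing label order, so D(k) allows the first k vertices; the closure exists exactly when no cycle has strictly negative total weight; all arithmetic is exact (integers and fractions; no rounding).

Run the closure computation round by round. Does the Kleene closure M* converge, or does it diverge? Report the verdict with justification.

D(0):
  [0, 3, 0, 5]
  [-3, 0, 18, ∞]
  [11, 2, 0, ∞]
  [15, 0, -6, 0]
D(1):
  [0, 3, 0, 5]
  [-3, 0, -3, 2]
  [11, 2, 0, 16]
  [15, 0, -6, 0]
Detection: at round 2, diagonal entry (3, 3) turns strictly negative.
Key observation: the cycle 3->2->1->3 has total weight 2 + (-3) + 0, which is strictly negative.
Answer: DIVERGES — negative cycle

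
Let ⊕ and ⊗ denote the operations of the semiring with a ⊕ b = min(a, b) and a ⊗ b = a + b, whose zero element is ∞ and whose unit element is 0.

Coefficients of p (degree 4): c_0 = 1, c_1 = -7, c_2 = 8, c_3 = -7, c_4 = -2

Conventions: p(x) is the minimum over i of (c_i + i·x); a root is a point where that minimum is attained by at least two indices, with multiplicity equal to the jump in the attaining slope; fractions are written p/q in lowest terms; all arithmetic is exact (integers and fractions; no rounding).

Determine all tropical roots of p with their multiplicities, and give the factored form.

hull edge (i=0, c=1) to (i=1, c=-7): slope -8, span 1
hull edge (i=1, c=-7) to (i=3, c=-7): slope 0, span 2
hull edge (i=3, c=-7) to (i=4, c=-2): slope 5, span 1
Factored form: p(x) = -2 ⊗ (x ⊕ (-5)) ⊗ (x ⊕ 0) ⊗ (x ⊕ 0) ⊗ (x ⊕ 8)
Answer: roots = -5 (mult 1), 0 (mult 2), 8 (mult 1)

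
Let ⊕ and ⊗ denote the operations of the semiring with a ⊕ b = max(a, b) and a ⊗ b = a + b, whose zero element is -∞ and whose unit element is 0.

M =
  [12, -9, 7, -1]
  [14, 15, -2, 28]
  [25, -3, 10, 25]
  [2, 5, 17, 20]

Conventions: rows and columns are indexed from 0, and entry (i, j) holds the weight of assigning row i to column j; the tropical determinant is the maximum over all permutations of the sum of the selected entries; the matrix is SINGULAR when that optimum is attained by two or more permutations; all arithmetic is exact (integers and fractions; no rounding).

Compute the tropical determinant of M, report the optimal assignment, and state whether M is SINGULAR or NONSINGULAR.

σ = (0, 1, 2, 3): 12 + 15 + 10 + 20 = 57
σ = (0, 1, 3, 2): 12 + 15 + 25 + 17 = 69
σ = (0, 2, 1, 3): 12 + (-2) + (-3) + 20 = 27
σ = (0, 2, 3, 1): 12 + (-2) + 25 + 5 = 40
σ = (0, 3, 1, 2): 12 + 28 + (-3) + 17 = 54
σ = (0, 3, 2, 1): 12 + 28 + 10 + 5 = 55
σ = (1, 0, 2, 3): (-9) + 14 + 10 + 20 = 35
σ = (1, 0, 3, 2): (-9) + 14 + 25 + 17 = 47
σ = (1, 2, 0, 3): (-9) + (-2) + 25 + 20 = 34
σ = (1, 2, 3, 0): (-9) + (-2) + 25 + 2 = 16
σ = (1, 3, 0, 2): (-9) + 28 + 25 + 17 = 61
σ = (1, 3, 2, 0): (-9) + 28 + 10 + 2 = 31
σ = (2, 0, 1, 3): 7 + 14 + (-3) + 20 = 38
σ = (2, 0, 3, 1): 7 + 14 + 25 + 5 = 51
σ = (2, 1, 0, 3): 7 + 15 + 25 + 20 = 67
σ = (2, 1, 3, 0): 7 + 15 + 25 + 2 = 49
σ = (2, 3, 0, 1): 7 + 28 + 25 + 5 = 65
σ = (2, 3, 1, 0): 7 + 28 + (-3) + 2 = 34
σ = (3, 0, 1, 2): (-1) + 14 + (-3) + 17 = 27
σ = (3, 0, 2, 1): (-1) + 14 + 10 + 5 = 28
σ = (3, 1, 0, 2): (-1) + 15 + 25 + 17 = 56
σ = (3, 1, 2, 0): (-1) + 15 + 10 + 2 = 26
σ = (3, 2, 0, 1): (-1) + (-2) + 25 + 5 = 27
σ = (3, 2, 1, 0): (-1) + (-2) + (-3) + 2 = -4
Optimal value attained by: σ = (0, 1, 3, 2).
Answer: det⊕(M) = 69; verdict: NONSINGULAR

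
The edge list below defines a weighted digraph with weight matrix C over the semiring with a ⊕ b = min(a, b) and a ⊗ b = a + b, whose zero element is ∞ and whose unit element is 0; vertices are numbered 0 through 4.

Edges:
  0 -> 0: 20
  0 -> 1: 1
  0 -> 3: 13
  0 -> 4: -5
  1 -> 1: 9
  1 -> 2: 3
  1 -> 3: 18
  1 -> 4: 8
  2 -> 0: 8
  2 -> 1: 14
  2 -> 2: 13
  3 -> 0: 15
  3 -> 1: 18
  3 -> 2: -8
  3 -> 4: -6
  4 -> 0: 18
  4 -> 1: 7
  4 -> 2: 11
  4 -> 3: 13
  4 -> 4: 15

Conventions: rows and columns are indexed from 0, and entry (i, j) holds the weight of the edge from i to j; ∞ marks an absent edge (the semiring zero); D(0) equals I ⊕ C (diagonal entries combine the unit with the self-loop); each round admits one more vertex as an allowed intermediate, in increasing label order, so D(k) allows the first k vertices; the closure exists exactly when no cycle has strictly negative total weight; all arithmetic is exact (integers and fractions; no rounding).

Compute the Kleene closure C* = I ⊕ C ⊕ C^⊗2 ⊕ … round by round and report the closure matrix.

D(0):
  [0, 1, ∞, 13, -5]
  [∞, 0, 3, 18, 8]
  [8, 14, 0, ∞, ∞]
  [15, 18, -8, 0, -6]
  [18, 7, 11, 13, 0]
D(1):
  [0, 1, ∞, 13, -5]
  [∞, 0, 3, 18, 8]
  [8, 9, 0, 21, 3]
  [15, 16, -8, 0, -6]
  [18, 7, 11, 13, 0]
D(2):
  [0, 1, 4, 13, -5]
  [∞, 0, 3, 18, 8]
  [8, 9, 0, 21, 3]
  [15, 16, -8, 0, -6]
  [18, 7, 10, 13, 0]
D(3):
  [0, 1, 4, 13, -5]
  [11, 0, 3, 18, 6]
  [8, 9, 0, 21, 3]
  [0, 1, -8, 0, -6]
  [18, 7, 10, 13, 0]
D(4):
  [0, 1, 4, 13, -5]
  [11, 0, 3, 18, 6]
  [8, 9, 0, 21, 3]
  [0, 1, -8, 0, -6]
  [13, 7, 5, 13, 0]
D(5):
  [0, 1, 0, 8, -5]
  [11, 0, 3, 18, 6]
  [8, 9, 0, 16, 3]
  [0, 1, -8, 0, -6]
  [13, 7, 5, 13, 0]
Answer: C* = [[0, 1, 0, 8, -5], [11, 0, 3, 18, 6], [8, 9, 0, 16, 3], [0, 1, -8, 0, -6], [13, 7, 5, 13, 0]]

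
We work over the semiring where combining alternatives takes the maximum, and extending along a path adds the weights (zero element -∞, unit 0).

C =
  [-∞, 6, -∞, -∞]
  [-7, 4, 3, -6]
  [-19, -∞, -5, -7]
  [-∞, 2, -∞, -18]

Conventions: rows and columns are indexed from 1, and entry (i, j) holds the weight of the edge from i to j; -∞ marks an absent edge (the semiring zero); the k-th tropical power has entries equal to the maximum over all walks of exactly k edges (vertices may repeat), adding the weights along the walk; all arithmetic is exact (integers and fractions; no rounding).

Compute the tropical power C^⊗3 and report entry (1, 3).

C^⊗2:
  [-1, 10, 9, 0]
  [-3, 8, 7, -2]
  [-24, -5, -10, -12]
  [-5, 6, 5, -4]
C^⊗3:
  [3, 14, 13, 4]
  [1, 12, 11, 2]
  [-12, -1, -2, -11]
  [-1, 10, 9, 0]
Key observation: the optimum is the walk 1->2->2->3, with weight 6 + 4 + 3 = 13.
Optimal value attained by: walk 1->2->2->3.
Answer: (C^⊗3)[1][3] = 13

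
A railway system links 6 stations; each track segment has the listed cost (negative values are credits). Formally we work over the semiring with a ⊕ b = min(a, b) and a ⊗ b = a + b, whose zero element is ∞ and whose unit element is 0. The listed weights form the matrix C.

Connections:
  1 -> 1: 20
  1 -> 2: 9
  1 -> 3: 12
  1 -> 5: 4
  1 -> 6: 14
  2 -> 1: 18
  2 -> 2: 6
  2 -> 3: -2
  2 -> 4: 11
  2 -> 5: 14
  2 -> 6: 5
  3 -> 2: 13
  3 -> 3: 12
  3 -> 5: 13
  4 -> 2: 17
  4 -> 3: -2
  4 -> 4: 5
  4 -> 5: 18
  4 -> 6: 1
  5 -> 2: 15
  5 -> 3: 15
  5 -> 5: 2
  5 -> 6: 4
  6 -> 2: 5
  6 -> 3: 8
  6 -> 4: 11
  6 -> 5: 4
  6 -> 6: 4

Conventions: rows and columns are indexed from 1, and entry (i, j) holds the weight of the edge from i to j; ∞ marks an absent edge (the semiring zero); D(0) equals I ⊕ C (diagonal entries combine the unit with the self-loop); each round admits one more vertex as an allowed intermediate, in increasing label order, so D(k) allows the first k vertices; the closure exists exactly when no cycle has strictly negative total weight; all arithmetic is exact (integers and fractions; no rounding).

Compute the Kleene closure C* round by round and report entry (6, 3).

D(0):
  [0, 9, 12, ∞, 4, 14]
  [18, 0, -2, 11, 14, 5]
  [∞, 13, 0, ∞, 13, ∞]
  [∞, 17, -2, 0, 18, 1]
  [∞, 15, 15, ∞, 0, 4]
  [∞, 5, 8, 11, 4, 0]
D(1):
  [0, 9, 12, ∞, 4, 14]
  [18, 0, -2, 11, 14, 5]
  [∞, 13, 0, ∞, 13, ∞]
  [∞, 17, -2, 0, 18, 1]
  [∞, 15, 15, ∞, 0, 4]
  [∞, 5, 8, 11, 4, 0]
D(2):
  [0, 9, 7, 20, 4, 14]
  [18, 0, -2, 11, 14, 5]
  [31, 13, 0, 24, 13, 18]
  [35, 17, -2, 0, 18, 1]
  [33, 15, 13, 26, 0, 4]
  [23, 5, 3, 11, 4, 0]
D(3):
  [0, 9, 7, 20, 4, 14]
  [18, 0, -2, 11, 11, 5]
  [31, 13, 0, 24, 13, 18]
  [29, 11, -2, 0, 11, 1]
  [33, 15, 13, 26, 0, 4]
  [23, 5, 3, 11, 4, 0]
D(4):
  [0, 9, 7, 20, 4, 14]
  [18, 0, -2, 11, 11, 5]
  [31, 13, 0, 24, 13, 18]
  [29, 11, -2, 0, 11, 1]
  [33, 15, 13, 26, 0, 4]
  [23, 5, 3, 11, 4, 0]
D(5):
  [0, 9, 7, 20, 4, 8]
  [18, 0, -2, 11, 11, 5]
  [31, 13, 0, 24, 13, 17]
  [29, 11, -2, 0, 11, 1]
  [33, 15, 13, 26, 0, 4]
  [23, 5, 3, 11, 4, 0]
D(6):
  [0, 9, 7, 19, 4, 8]
  [18, 0, -2, 11, 9, 5]
  [31, 13, 0, 24, 13, 17]
  [24, 6, -2, 0, 5, 1]
  [27, 9, 7, 15, 0, 4]
  [23, 5, 3, 11, 4, 0]
Answer: C*[6][3] = 3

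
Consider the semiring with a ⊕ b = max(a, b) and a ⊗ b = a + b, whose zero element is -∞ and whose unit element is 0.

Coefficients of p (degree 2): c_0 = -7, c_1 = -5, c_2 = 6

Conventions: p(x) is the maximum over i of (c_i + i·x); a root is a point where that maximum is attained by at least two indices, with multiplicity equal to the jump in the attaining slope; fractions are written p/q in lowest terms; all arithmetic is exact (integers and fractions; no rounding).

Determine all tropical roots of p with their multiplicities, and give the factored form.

hull edge (i=0, c=-7) to (i=2, c=6): slope 13/2, span 2
Factored form: p(x) = 6 ⊗ (x ⊕ (-13/2)) ⊗ (x ⊕ (-13/2))
Answer: roots = -13/2 (mult 2)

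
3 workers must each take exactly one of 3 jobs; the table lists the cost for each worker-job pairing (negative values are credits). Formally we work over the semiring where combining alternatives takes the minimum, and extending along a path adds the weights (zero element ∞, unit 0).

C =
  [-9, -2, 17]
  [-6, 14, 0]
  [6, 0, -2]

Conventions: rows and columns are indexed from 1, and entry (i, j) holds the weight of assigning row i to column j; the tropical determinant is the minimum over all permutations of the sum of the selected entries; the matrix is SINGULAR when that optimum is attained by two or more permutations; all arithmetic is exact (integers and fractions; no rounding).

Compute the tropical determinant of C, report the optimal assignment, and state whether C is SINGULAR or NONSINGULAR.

σ = (1, 2, 3): (-9) + 14 + (-2) = 3
σ = (1, 3, 2): (-9) + 0 + 0 = -9
σ = (2, 1, 3): (-2) + (-6) + (-2) = -10
σ = (2, 3, 1): (-2) + 0 + 6 = 4
σ = (3, 1, 2): 17 + (-6) + 0 = 11
σ = (3, 2, 1): 17 + 14 + 6 = 37
Optimal value attained by: σ = (2, 1, 3).
Answer: det⊕(C) = -10; verdict: NONSINGULAR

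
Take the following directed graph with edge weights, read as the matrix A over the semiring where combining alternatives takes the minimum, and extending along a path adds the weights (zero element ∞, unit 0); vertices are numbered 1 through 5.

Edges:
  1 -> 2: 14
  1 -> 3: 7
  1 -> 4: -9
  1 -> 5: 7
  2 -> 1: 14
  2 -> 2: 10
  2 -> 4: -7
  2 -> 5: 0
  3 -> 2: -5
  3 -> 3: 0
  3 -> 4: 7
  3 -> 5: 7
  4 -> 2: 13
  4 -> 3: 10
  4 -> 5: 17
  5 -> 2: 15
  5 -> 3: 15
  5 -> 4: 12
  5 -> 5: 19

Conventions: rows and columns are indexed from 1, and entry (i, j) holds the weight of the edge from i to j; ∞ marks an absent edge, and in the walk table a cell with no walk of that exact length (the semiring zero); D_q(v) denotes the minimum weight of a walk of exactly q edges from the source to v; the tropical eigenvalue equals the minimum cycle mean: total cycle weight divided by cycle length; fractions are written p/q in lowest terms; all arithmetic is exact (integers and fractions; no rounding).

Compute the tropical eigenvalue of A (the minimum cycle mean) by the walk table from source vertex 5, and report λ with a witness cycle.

q=0: [∞, ∞, ∞, ∞, 0]
q=1: [∞, 15, 15, 12, 19]
q=2: [29, 10, 15, 8, 15]
q=3: [24, 10, 15, 3, 10]
q=4: [24, 10, 13, 3, 10]
q=5: [24, 8, 13, 3, 10]
Optimal cycle mean attained by: cycle 2->4->3->2, total (-7) + 10 + (-5), length 3.
Answer: λ = -2/3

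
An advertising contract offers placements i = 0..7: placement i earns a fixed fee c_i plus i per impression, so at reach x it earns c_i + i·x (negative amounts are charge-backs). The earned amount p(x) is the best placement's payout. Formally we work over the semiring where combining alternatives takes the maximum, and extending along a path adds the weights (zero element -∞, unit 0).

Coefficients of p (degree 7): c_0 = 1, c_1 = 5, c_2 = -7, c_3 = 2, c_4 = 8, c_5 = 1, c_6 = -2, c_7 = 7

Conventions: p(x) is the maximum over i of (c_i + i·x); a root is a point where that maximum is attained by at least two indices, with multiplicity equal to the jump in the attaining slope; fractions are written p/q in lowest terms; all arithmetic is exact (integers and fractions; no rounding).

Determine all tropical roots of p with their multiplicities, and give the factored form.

hull edge (i=0, c=1) to (i=1, c=5): slope 4, span 1
hull edge (i=1, c=5) to (i=4, c=8): slope 1, span 3
hull edge (i=4, c=8) to (i=7, c=7): slope -1/3, span 3
Factored form: p(x) = 7 ⊗ (x ⊕ (-4)) ⊗ (x ⊕ (-1)) ⊗ (x ⊕ (-1)) ⊗ (x ⊕ (-1)) ⊗ (x ⊕ 1/3) ⊗ (x ⊕ 1/3) ⊗ (x ⊕ 1/3)
Answer: roots = -4 (mult 1), -1 (mult 3), 1/3 (mult 3)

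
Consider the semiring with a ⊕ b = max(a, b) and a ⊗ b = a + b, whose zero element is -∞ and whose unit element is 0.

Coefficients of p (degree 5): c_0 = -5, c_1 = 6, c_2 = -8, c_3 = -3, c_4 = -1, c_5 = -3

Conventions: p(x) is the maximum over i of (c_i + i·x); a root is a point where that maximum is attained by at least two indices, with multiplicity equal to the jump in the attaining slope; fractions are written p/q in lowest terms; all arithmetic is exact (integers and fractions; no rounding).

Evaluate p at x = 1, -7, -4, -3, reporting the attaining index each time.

p(1) = max(-5+0·1=-5, 6+1·1=7, -8+2·1=-6, -3+3·1=0, -1+4·1=3, -3+5·1=2) = 7 (attained by i=1)
p(-7) = max(-5+0·(-7)=-5, 6+1·(-7)=-1, -8+2·(-7)=-22, -3+3·(-7)=-24, -1+4·(-7)=-29, -3+5·(-7)=-38) = -1 (attained by i=1)
p(-4) = max(-5+0·(-4)=-5, 6+1·(-4)=2, -8+2·(-4)=-16, -3+3·(-4)=-15, -1+4·(-4)=-17, -3+5·(-4)=-23) = 2 (attained by i=1)
p(-3) = max(-5+0·(-3)=-5, 6+1·(-3)=3, -8+2·(-3)=-14, -3+3·(-3)=-12, -1+4·(-3)=-13, -3+5·(-3)=-18) = 3 (attained by i=1)
Answer: p(1) = 7; p(-7) = -1; p(-4) = 2; p(-3) = 3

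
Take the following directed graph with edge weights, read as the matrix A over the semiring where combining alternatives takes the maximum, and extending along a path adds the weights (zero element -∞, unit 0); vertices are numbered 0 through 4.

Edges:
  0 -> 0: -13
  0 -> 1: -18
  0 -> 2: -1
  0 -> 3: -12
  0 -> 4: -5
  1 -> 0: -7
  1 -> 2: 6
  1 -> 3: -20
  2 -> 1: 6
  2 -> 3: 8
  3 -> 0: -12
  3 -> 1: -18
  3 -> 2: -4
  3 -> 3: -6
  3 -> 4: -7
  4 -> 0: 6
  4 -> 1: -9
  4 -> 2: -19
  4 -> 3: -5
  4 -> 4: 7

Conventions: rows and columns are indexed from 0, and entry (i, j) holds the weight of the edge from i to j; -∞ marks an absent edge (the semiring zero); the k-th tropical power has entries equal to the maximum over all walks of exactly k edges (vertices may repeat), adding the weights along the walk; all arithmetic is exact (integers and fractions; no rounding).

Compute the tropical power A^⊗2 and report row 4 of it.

A^⊗2:
  [1, 5, -12, 7, 2]
  [-20, 12, -8, 14, -12]
  [-1, -10, 12, 2, 1]
  [-1, 2, -10, 4, 0]
  [13, -2, 5, 2, 14]
Answer: row 4 of A^⊗2 = [13, -2, 5, 2, 14]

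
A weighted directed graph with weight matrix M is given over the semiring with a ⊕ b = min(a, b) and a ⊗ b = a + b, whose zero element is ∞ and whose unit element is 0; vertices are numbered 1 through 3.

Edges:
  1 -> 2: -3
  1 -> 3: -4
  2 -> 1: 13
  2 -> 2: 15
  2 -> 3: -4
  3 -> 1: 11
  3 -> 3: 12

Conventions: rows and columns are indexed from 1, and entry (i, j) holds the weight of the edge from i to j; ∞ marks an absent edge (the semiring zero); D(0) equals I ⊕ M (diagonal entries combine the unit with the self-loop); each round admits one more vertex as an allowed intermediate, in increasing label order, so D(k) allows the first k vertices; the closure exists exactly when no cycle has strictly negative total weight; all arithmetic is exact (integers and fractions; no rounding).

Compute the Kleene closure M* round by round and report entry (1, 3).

D(0):
  [0, -3, -4]
  [13, 0, -4]
  [11, ∞, 0]
D(1):
  [0, -3, -4]
  [13, 0, -4]
  [11, 8, 0]
D(2):
  [0, -3, -7]
  [13, 0, -4]
  [11, 8, 0]
D(3):
  [0, -3, -7]
  [7, 0, -4]
  [11, 8, 0]
Answer: M*[1][3] = -7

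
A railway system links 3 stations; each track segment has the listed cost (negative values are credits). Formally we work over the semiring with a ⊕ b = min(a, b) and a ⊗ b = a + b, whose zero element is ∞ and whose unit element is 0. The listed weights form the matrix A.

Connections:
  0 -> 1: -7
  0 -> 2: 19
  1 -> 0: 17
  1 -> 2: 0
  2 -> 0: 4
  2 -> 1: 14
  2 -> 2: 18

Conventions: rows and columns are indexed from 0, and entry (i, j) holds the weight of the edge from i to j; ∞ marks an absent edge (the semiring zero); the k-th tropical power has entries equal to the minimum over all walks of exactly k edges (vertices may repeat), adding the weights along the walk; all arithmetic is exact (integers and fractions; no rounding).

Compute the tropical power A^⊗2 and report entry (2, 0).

A^⊗2:
  [10, 33, -7]
  [4, 10, 18]
  [22, -3, 14]
Key observation: the optimum is the walk 2->2->0, with weight 18 + 4 = 22.
Optimal value attained by: walk 2->2->0.
Answer: (A^⊗2)[2][0] = 22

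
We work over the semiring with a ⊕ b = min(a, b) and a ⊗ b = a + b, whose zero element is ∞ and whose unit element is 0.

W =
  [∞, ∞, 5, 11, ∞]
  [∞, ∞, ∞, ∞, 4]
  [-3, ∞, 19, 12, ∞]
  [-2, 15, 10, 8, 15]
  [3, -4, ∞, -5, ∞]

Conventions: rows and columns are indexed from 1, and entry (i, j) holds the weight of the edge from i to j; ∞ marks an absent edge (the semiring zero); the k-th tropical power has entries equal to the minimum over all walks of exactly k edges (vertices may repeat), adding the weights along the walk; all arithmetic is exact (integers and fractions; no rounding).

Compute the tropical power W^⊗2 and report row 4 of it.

W^⊗2:
  [2, 26, 21, 17, 26]
  [7, 0, ∞, -1, ∞]
  [10, 27, 2, 8, 27]
  [6, 11, 3, 9, 19]
  [-7, 10, 5, 3, 0]
Answer: row 4 of W^⊗2 = [6, 11, 3, 9, 19]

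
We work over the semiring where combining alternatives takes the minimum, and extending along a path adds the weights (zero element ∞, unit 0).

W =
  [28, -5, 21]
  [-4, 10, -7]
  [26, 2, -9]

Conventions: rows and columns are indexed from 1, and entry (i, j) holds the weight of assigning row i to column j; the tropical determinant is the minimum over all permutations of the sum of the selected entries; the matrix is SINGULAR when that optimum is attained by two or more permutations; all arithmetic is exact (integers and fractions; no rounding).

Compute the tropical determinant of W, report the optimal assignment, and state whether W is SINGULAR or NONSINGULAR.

σ = (1, 2, 3): 28 + 10 + (-9) = 29
σ = (1, 3, 2): 28 + (-7) + 2 = 23
σ = (2, 1, 3): (-5) + (-4) + (-9) = -18
σ = (2, 3, 1): (-5) + (-7) + 26 = 14
σ = (3, 1, 2): 21 + (-4) + 2 = 19
σ = (3, 2, 1): 21 + 10 + 26 = 57
Optimal value attained by: σ = (2, 1, 3).
Answer: det⊕(W) = -18; verdict: NONSINGULAR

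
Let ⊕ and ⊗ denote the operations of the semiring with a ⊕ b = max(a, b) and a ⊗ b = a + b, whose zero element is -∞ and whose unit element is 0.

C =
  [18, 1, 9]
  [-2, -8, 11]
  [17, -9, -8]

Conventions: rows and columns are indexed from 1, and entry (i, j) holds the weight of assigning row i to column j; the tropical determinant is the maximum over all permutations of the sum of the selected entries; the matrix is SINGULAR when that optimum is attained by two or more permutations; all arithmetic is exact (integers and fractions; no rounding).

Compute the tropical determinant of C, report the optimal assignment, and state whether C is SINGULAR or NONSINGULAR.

σ = (1, 2, 3): 18 + (-8) + (-8) = 2
σ = (1, 3, 2): 18 + 11 + (-9) = 20
σ = (2, 1, 3): 1 + (-2) + (-8) = -9
σ = (2, 3, 1): 1 + 11 + 17 = 29
σ = (3, 1, 2): 9 + (-2) + (-9) = -2
σ = (3, 2, 1): 9 + (-8) + 17 = 18
Optimal value attained by: σ = (2, 3, 1).
Answer: det⊕(C) = 29; verdict: NONSINGULAR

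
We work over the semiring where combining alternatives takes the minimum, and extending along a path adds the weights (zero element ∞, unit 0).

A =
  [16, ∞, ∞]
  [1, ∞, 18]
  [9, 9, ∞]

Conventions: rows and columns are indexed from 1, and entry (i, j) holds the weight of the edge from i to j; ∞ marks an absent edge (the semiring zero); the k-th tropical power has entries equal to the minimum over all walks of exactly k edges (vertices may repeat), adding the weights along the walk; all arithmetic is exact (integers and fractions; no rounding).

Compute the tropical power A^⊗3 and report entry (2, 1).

A^⊗2:
  [32, ∞, ∞]
  [17, 27, ∞]
  [10, ∞, 27]
A^⊗3:
  [48, ∞, ∞]
  [28, ∞, 45]
  [26, 36, ∞]
Key observation: the optimum is the walk 2->3->2->1, with weight 18 + 9 + 1 = 28.
Optimal value attained by: walk 2->3->2->1.
Answer: (A^⊗3)[2][1] = 28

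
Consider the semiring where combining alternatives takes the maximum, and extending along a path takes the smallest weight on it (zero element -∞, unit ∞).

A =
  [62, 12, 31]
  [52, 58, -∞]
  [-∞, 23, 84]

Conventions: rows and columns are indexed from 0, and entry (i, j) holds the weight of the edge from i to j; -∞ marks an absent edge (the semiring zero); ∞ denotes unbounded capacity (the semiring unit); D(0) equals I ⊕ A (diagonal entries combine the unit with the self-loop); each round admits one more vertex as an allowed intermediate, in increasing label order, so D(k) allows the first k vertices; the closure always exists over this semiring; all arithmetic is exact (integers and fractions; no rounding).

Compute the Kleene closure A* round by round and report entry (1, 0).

D(0):
  [∞, 12, 31]
  [52, ∞, -∞]
  [-∞, 23, ∞]
D(1):
  [∞, 12, 31]
  [52, ∞, 31]
  [-∞, 23, ∞]
D(2):
  [∞, 12, 31]
  [52, ∞, 31]
  [23, 23, ∞]
D(3):
  [∞, 23, 31]
  [52, ∞, 31]
  [23, 23, ∞]
Answer: A*[1][0] = 52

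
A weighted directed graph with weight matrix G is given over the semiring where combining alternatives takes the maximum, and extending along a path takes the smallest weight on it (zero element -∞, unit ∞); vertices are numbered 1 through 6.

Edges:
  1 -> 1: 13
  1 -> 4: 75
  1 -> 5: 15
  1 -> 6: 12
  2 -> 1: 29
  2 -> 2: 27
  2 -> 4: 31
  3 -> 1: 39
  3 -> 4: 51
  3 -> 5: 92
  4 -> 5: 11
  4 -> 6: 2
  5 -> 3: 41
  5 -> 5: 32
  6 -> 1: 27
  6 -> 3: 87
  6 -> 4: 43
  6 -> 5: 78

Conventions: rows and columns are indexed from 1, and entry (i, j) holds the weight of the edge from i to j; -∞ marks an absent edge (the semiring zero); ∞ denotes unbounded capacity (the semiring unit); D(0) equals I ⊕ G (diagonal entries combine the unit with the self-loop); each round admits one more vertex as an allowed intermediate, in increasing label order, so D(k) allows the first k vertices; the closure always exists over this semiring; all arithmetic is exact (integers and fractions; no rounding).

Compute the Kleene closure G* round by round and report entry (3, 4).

D(0):
  [∞, -∞, -∞, 75, 15, 12]
  [29, ∞, -∞, 31, -∞, -∞]
  [39, -∞, ∞, 51, 92, -∞]
  [-∞, -∞, -∞, ∞, 11, 2]
  [-∞, -∞, 41, -∞, ∞, -∞]
  [27, -∞, 87, 43, 78, ∞]
D(1):
  [∞, -∞, -∞, 75, 15, 12]
  [29, ∞, -∞, 31, 15, 12]
  [39, -∞, ∞, 51, 92, 12]
  [-∞, -∞, -∞, ∞, 11, 2]
  [-∞, -∞, 41, -∞, ∞, -∞]
  [27, -∞, 87, 43, 78, ∞]
D(2):
  [∞, -∞, -∞, 75, 15, 12]
  [29, ∞, -∞, 31, 15, 12]
  [39, -∞, ∞, 51, 92, 12]
  [-∞, -∞, -∞, ∞, 11, 2]
  [-∞, -∞, 41, -∞, ∞, -∞]
  [27, -∞, 87, 43, 78, ∞]
D(3):
  [∞, -∞, -∞, 75, 15, 12]
  [29, ∞, -∞, 31, 15, 12]
  [39, -∞, ∞, 51, 92, 12]
  [-∞, -∞, -∞, ∞, 11, 2]
  [39, -∞, 41, 41, ∞, 12]
  [39, -∞, 87, 51, 87, ∞]
D(4):
  [∞, -∞, -∞, 75, 15, 12]
  [29, ∞, -∞, 31, 15, 12]
  [39, -∞, ∞, 51, 92, 12]
  [-∞, -∞, -∞, ∞, 11, 2]
  [39, -∞, 41, 41, ∞, 12]
  [39, -∞, 87, 51, 87, ∞]
D(5):
  [∞, -∞, 15, 75, 15, 12]
  [29, ∞, 15, 31, 15, 12]
  [39, -∞, ∞, 51, 92, 12]
  [11, -∞, 11, ∞, 11, 11]
  [39, -∞, 41, 41, ∞, 12]
  [39, -∞, 87, 51, 87, ∞]
D(6):
  [∞, -∞, 15, 75, 15, 12]
  [29, ∞, 15, 31, 15, 12]
  [39, -∞, ∞, 51, 92, 12]
  [11, -∞, 11, ∞, 11, 11]
  [39, -∞, 41, 41, ∞, 12]
  [39, -∞, 87, 51, 87, ∞]
Answer: G*[3][4] = 51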